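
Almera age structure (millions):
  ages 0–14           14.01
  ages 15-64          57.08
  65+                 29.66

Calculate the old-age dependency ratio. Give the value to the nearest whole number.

Old-age dependency ratio: 52

Old-age dependency ratio = 29.66 / 57.08 × 100 = 52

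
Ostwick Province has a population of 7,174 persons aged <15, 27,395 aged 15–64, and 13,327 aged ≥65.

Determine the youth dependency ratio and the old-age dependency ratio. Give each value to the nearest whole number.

Youth dependency ratio = 7,174 / 27,395 × 100 = 26
Old-age dependency ratio = 13,327 / 27,395 × 100 = 49

Youth dependency ratio: 26
Old-age dependency ratio: 49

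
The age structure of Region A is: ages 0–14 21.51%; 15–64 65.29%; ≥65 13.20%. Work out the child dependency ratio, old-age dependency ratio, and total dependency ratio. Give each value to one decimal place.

Youth dependency ratio = 21.51 / 65.29 × 100 = 32.9
Old-age dependency ratio = 13.20 / 65.29 × 100 = 20.2
Total dependency ratio = (21.51 + 13.20) / 65.29 × 100 = 34.71 / 65.29 × 100 = 53.2

Youth dependency ratio: 32.9
Old-age dependency ratio: 20.2
Total dependency ratio: 53.2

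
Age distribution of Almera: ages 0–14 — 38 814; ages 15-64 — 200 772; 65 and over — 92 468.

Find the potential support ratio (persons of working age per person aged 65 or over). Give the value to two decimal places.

Potential support ratio = 200 772 / 92 468 = 2.17

Potential support ratio: 2.17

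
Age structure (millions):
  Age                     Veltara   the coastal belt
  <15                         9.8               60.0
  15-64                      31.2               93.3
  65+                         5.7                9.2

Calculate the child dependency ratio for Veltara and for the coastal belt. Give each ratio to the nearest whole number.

Veltara: 9.8 / 31.2 × 100 = 31
the coastal belt: 60.0 / 93.3 × 100 = 64

Veltara: 31
the coastal belt: 64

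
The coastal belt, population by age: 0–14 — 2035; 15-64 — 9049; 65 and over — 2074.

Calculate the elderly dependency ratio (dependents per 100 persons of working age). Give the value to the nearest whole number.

Old-age dependency ratio: 23

Old-age dependency ratio = 2074 / 9049 × 100 = 23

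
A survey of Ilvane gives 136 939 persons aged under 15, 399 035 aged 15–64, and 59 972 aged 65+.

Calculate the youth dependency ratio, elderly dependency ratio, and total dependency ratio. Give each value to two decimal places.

Youth dependency ratio: 34.32
Old-age dependency ratio: 15.03
Total dependency ratio: 49.35

Youth dependency ratio = 136 939 / 399 035 × 100 = 34.32
Old-age dependency ratio = 59 972 / 399 035 × 100 = 15.03
Total dependency ratio = (136 939 + 59 972) / 399 035 × 100 = 196 911 / 399 035 × 100 = 49.35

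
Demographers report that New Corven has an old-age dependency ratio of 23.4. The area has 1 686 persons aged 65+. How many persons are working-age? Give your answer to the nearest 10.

Working-age: 7 210

Old-age dependency ratio = elderly / working-age × 100
23.4 = 1 686 / W × 100
⇒ 7 210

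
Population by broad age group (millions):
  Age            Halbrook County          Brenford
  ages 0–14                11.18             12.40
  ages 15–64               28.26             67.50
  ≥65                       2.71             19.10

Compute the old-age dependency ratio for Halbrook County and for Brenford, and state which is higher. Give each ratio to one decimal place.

Halbrook County: 9.6
Brenford: 28.3
Higher: Brenford

Halbrook County: 2.71 / 28.26 × 100 = 9.6
Brenford: 19.10 / 67.50 × 100 = 28.3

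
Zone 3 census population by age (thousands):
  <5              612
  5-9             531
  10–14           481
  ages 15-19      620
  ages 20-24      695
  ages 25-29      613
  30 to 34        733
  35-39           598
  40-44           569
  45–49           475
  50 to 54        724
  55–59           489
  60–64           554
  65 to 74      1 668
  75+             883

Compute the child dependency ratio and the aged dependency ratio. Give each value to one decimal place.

Youth dependency ratio: 26.8
Old-age dependency ratio: 42.0

0–14: 612 + 531 + 481 = 1 624
15–64: 620 + 695 + 613 + 733 + 598 + 569 + 475 + 724 + 489 + 554 = 6 070
65+: 1 668 + 883 = 2 551
Youth dependency ratio = 1 624 / 6 070 × 100 = 26.8
Old-age dependency ratio = 2 551 / 6 070 × 100 = 42.0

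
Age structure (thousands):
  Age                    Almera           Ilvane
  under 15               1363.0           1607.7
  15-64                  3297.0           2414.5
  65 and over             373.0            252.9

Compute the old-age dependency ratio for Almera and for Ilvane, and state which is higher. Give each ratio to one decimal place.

Almera: 11.3
Ilvane: 10.5
Higher: Almera

Almera: 373.0 / 3297.0 × 100 = 11.3
Ilvane: 252.9 / 2414.5 × 100 = 10.5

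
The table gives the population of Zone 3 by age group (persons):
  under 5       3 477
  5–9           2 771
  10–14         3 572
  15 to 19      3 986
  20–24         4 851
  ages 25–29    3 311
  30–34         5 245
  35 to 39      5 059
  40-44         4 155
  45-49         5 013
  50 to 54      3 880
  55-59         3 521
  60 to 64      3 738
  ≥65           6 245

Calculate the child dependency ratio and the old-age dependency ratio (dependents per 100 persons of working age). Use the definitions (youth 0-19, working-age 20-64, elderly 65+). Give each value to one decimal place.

Youth dependency ratio: 35.6
Old-age dependency ratio: 16.1

0–19: 3 477 + 2 771 + 3 572 + 3 986 = 13 806
20–64: 4 851 + 3 311 + 5 245 + 5 059 + 4 155 + 5 013 + 3 880 + 3 521 + 3 738 = 38 773
65+: 6 245
Youth dependency ratio = 13 806 / 38 773 × 100 = 35.6
Old-age dependency ratio = 6 245 / 38 773 × 100 = 16.1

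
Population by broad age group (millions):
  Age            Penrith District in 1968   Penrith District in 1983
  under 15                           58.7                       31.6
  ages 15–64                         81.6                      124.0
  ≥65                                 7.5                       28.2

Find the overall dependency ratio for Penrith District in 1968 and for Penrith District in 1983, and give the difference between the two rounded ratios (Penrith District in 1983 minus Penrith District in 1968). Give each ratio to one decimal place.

Penrith District in 1968: (58.7 + 7.5) / 81.6 × 100 = 66.2 / 81.6 × 100 = 81.1
Penrith District in 1983: (31.6 + 28.2) / 124.0 × 100 = 59.8 / 124.0 × 100 = 48.2

Penrith District in 1968: 81.1
Penrith District in 1983: 48.2
Difference: -32.9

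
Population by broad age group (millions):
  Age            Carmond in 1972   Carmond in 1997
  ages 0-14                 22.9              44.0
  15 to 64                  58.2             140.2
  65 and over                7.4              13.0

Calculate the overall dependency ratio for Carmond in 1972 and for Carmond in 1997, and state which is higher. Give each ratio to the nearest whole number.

Carmond in 1972: 52
Carmond in 1997: 41
Higher: Carmond in 1972

Carmond in 1972: (22.9 + 7.4) / 58.2 × 100 = 30.3 / 58.2 × 100 = 52
Carmond in 1997: (44.0 + 13.0) / 140.2 × 100 = 57.0 / 140.2 × 100 = 41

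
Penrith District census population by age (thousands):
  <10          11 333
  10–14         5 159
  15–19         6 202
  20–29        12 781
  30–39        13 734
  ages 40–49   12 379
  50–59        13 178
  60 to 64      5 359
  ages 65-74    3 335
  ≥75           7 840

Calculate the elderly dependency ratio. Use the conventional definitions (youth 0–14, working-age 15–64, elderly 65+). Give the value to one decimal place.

0–14: 11 333 + 5 159 = 16 492
15–64: 6 202 + 12 781 + 13 734 + 12 379 + 13 178 + 5 359 = 63 633
65+: 3 335 + 7 840 = 11 175
Old-age dependency ratio = 11 175 / 63 633 × 100 = 17.6

Old-age dependency ratio: 17.6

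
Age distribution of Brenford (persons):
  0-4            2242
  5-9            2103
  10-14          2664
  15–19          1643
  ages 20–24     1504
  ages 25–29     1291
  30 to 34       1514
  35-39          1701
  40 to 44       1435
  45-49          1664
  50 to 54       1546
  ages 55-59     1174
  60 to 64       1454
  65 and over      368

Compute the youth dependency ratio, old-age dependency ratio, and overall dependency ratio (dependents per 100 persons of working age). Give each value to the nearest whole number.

Youth dependency ratio: 47
Old-age dependency ratio: 2
Total dependency ratio: 49

0–14: 2242 + 2103 + 2664 = 7009
15–64: 1643 + 1504 + 1291 + 1514 + 1701 + 1435 + 1664 + 1546 + 1174 + 1454 = 14926
65+: 368
Youth dependency ratio = 7009 / 14926 × 100 = 47
Old-age dependency ratio = 368 / 14926 × 100 = 2
Total dependency ratio = (7009 + 368) / 14926 × 100 = 7377 / 14926 × 100 = 49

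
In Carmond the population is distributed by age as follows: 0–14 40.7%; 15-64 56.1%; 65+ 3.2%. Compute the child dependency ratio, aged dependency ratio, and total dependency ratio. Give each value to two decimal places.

Youth dependency ratio: 72.55
Old-age dependency ratio: 5.70
Total dependency ratio: 78.25

Youth dependency ratio = 40.7 / 56.1 × 100 = 72.55
Old-age dependency ratio = 3.2 / 56.1 × 100 = 5.70
Total dependency ratio = (40.7 + 3.2) / 56.1 × 100 = 43.9 / 56.1 × 100 = 78.25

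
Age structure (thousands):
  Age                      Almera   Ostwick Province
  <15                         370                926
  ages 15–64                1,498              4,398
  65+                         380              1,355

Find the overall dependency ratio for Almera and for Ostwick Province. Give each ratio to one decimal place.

Almera: (370 + 380) / 1,498 × 100 = 750 / 1,498 × 100 = 50.1
Ostwick Province: (926 + 1,355) / 4,398 × 100 = 2,281 / 4,398 × 100 = 51.9

Almera: 50.1
Ostwick Province: 51.9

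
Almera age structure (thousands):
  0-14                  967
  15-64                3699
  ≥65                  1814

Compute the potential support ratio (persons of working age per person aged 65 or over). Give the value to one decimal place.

Potential support ratio = 3699 / 1814 = 2.0

Potential support ratio: 2.0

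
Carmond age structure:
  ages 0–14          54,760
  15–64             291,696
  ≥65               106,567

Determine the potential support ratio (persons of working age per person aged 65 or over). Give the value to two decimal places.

Potential support ratio = 291,696 / 106,567 = 2.74

Potential support ratio: 2.74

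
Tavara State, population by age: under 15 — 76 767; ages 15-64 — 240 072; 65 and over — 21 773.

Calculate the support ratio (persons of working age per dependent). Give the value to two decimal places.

Support ratio: 2.44

Support ratio = 240 072 / (76 767 + 21 773) = 240 072 / 98 540 = 2.44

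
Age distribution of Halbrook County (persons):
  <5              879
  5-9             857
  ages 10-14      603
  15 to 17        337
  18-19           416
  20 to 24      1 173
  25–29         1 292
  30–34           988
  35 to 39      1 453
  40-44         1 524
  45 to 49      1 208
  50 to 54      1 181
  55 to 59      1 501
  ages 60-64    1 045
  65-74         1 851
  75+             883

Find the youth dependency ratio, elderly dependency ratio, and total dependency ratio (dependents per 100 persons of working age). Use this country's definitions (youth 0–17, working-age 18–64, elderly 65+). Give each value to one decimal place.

Youth dependency ratio: 22.7
Old-age dependency ratio: 23.2
Total dependency ratio: 45.9

0–17: 879 + 857 + 603 + 337 = 2 676
18–64: 416 + 1 173 + 1 292 + 988 + 1 453 + 1 524 + 1 208 + 1 181 + 1 501 + 1 045 = 11 781
65+: 1 851 + 883 = 2 734
Youth dependency ratio = 2 676 / 11 781 × 100 = 22.7
Old-age dependency ratio = 2 734 / 11 781 × 100 = 23.2
Total dependency ratio = (2 676 + 2 734) / 11 781 × 100 = 5 410 / 11 781 × 100 = 45.9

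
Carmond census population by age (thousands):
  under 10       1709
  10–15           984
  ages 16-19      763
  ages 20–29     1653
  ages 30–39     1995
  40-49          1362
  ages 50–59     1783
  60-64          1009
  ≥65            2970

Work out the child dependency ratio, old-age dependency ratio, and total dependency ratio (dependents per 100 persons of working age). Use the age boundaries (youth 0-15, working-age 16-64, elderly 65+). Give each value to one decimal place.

Youth dependency ratio: 31.4
Old-age dependency ratio: 34.7
Total dependency ratio: 66.1

0–15: 1709 + 984 = 2693
16–64: 763 + 1653 + 1995 + 1362 + 1783 + 1009 = 8565
65+: 2970
Youth dependency ratio = 2693 / 8565 × 100 = 31.4
Old-age dependency ratio = 2970 / 8565 × 100 = 34.7
Total dependency ratio = (2693 + 2970) / 8565 × 100 = 5663 / 8565 × 100 = 66.1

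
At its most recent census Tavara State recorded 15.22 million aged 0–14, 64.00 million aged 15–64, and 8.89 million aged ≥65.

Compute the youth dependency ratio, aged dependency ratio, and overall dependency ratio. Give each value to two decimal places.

Youth dependency ratio = 15.22 / 64.00 × 100 = 23.78
Old-age dependency ratio = 8.89 / 64.00 × 100 = 13.89
Total dependency ratio = (15.22 + 8.89) / 64.00 × 100 = 24.11 / 64.00 × 100 = 37.67

Youth dependency ratio: 23.78
Old-age dependency ratio: 13.89
Total dependency ratio: 37.67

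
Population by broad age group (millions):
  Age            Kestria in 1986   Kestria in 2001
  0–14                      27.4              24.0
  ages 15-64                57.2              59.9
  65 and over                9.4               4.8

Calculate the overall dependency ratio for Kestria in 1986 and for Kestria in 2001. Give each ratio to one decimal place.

Kestria in 1986: 64.3
Kestria in 2001: 48.1

Kestria in 1986: (27.4 + 9.4) / 57.2 × 100 = 36.8 / 57.2 × 100 = 64.3
Kestria in 2001: (24.0 + 4.8) / 59.9 × 100 = 28.8 / 59.9 × 100 = 48.1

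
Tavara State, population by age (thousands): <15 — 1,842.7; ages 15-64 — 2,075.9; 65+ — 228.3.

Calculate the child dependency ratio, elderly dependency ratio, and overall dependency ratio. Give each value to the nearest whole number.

Youth dependency ratio: 89
Old-age dependency ratio: 11
Total dependency ratio: 100

Youth dependency ratio = 1,842.7 / 2,075.9 × 100 = 89
Old-age dependency ratio = 228.3 / 2,075.9 × 100 = 11
Total dependency ratio = (1,842.7 + 228.3) / 2,075.9 × 100 = 2,071.0 / 2,075.9 × 100 = 100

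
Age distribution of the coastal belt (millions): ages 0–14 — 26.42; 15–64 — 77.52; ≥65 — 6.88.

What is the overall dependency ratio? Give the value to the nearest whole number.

Total dependency ratio: 43

Total dependency ratio = (26.42 + 6.88) / 77.52 × 100 = 33.30 / 77.52 × 100 = 43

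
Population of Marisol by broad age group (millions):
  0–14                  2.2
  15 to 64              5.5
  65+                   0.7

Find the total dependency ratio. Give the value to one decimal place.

Total dependency ratio = (2.2 + 0.7) / 5.5 × 100 = 2.9 / 5.5 × 100 = 52.7

Total dependency ratio: 52.7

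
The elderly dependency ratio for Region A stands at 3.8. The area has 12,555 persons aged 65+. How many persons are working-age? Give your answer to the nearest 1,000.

Old-age dependency ratio = elderly / working-age × 100
3.8 = 12,555 / W × 100
⇒ 330,000

Working-age: 330,000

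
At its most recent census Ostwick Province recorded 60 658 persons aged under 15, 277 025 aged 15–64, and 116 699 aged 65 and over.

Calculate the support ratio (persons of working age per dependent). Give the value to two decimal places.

Support ratio = 277 025 / (60 658 + 116 699) = 277 025 / 177 357 = 1.56

Support ratio: 1.56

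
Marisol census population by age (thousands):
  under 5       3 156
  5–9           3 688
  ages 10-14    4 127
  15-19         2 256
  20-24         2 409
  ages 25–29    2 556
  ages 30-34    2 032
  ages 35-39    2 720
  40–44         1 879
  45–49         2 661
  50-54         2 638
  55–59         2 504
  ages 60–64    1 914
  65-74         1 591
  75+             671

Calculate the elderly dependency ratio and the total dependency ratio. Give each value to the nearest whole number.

0–14: 3 156 + 3 688 + 4 127 = 10 971
15–64: 2 256 + 2 409 + 2 556 + 2 032 + 2 720 + 1 879 + 2 661 + 2 638 + 2 504 + 1 914 = 23 569
65+: 1 591 + 671 = 2 262
Old-age dependency ratio = 2 262 / 23 569 × 100 = 10
Total dependency ratio = (10 971 + 2 262) / 23 569 × 100 = 13 233 / 23 569 × 100 = 56

Old-age dependency ratio: 10
Total dependency ratio: 56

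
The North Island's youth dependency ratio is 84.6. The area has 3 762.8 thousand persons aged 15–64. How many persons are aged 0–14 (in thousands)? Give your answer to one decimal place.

Aged 0–14: 3 183.3

Youth dependency ratio = youth / working-age × 100
84.6 = Y / 3 762.8 × 100
⇒ 3 183.3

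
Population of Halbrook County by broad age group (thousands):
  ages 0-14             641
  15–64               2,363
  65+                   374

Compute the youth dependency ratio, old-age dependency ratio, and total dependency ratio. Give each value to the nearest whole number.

Youth dependency ratio: 27
Old-age dependency ratio: 16
Total dependency ratio: 43

Youth dependency ratio = 641 / 2,363 × 100 = 27
Old-age dependency ratio = 374 / 2,363 × 100 = 16
Total dependency ratio = (641 + 374) / 2,363 × 100 = 1,015 / 2,363 × 100 = 43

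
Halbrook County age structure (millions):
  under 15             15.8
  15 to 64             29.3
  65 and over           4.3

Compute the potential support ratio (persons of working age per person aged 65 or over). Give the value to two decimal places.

Potential support ratio = 29.3 / 4.3 = 6.81

Potential support ratio: 6.81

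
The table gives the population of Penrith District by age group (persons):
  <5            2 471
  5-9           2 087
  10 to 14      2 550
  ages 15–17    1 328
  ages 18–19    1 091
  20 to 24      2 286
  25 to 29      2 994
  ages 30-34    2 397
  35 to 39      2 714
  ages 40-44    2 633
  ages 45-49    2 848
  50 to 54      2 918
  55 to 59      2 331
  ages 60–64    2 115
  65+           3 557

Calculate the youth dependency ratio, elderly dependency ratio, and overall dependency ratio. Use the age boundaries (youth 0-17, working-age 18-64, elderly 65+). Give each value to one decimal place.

0–17: 2 471 + 2 087 + 2 550 + 1 328 = 8 436
18–64: 1 091 + 2 286 + 2 994 + 2 397 + 2 714 + 2 633 + 2 848 + 2 918 + 2 331 + 2 115 = 24 327
65+: 3 557
Youth dependency ratio = 8 436 / 24 327 × 100 = 34.7
Old-age dependency ratio = 3 557 / 24 327 × 100 = 14.6
Total dependency ratio = (8 436 + 3 557) / 24 327 × 100 = 11 993 / 24 327 × 100 = 49.3

Youth dependency ratio: 34.7
Old-age dependency ratio: 14.6
Total dependency ratio: 49.3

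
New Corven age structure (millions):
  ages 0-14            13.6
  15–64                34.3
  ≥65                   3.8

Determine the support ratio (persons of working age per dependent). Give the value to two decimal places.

Support ratio: 1.97

Support ratio = 34.3 / (13.6 + 3.8) = 34.3 / 17.4 = 1.97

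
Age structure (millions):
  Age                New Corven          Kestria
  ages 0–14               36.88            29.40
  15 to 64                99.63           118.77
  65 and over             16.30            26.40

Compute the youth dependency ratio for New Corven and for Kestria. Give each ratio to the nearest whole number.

New Corven: 36.88 / 99.63 × 100 = 37
Kestria: 29.40 / 118.77 × 100 = 25

New Corven: 37
Kestria: 25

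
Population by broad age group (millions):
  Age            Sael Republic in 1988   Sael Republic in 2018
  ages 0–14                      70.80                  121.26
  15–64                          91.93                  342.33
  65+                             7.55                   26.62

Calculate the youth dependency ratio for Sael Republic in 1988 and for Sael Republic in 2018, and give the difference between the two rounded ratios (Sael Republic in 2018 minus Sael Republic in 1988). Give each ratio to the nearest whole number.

Sael Republic in 1988: 77
Sael Republic in 2018: 35
Difference: -42

Sael Republic in 1988: 70.80 / 91.93 × 100 = 77
Sael Republic in 2018: 121.26 / 342.33 × 100 = 35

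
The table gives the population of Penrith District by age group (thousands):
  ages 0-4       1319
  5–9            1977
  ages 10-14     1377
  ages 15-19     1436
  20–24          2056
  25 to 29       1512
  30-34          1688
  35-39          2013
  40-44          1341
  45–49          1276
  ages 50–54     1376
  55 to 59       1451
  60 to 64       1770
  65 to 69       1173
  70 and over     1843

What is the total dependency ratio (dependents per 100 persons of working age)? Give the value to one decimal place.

Total dependency ratio: 48.3

0–14: 1319 + 1977 + 1377 = 4673
15–64: 1436 + 2056 + 1512 + 1688 + 2013 + 1341 + 1276 + 1376 + 1451 + 1770 = 15919
65+: 1173 + 1843 = 3016
Total dependency ratio = (4673 + 3016) / 15919 × 100 = 7689 / 15919 × 100 = 48.3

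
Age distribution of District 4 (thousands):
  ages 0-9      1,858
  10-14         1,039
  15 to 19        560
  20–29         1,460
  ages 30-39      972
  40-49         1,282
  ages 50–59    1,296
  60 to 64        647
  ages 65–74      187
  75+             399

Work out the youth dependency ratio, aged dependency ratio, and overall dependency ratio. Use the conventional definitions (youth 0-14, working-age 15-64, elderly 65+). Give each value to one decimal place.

0–14: 1,858 + 1,039 = 2,897
15–64: 560 + 1,460 + 972 + 1,282 + 1,296 + 647 = 6,217
65+: 187 + 399 = 586
Youth dependency ratio = 2,897 / 6,217 × 100 = 46.6
Old-age dependency ratio = 586 / 6,217 × 100 = 9.4
Total dependency ratio = (2,897 + 586) / 6,217 × 100 = 3,483 / 6,217 × 100 = 56.0

Youth dependency ratio: 46.6
Old-age dependency ratio: 9.4
Total dependency ratio: 56.0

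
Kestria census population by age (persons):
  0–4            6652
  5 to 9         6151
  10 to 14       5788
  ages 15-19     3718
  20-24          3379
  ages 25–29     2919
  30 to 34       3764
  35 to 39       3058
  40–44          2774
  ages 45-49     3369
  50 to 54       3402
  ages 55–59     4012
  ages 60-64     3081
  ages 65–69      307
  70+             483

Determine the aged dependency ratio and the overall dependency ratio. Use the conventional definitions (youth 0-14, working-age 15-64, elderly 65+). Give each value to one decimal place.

Old-age dependency ratio: 2.4
Total dependency ratio: 57.9

0–14: 6652 + 6151 + 5788 = 18591
15–64: 3718 + 3379 + 2919 + 3764 + 3058 + 2774 + 3369 + 3402 + 4012 + 3081 = 33476
65+: 307 + 483 = 790
Old-age dependency ratio = 790 / 33476 × 100 = 2.4
Total dependency ratio = (18591 + 790) / 33476 × 100 = 19381 / 33476 × 100 = 57.9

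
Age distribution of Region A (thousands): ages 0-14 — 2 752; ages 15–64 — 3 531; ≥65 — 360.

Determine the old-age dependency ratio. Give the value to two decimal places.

Old-age dependency ratio = 360 / 3 531 × 100 = 10.20

Old-age dependency ratio: 10.20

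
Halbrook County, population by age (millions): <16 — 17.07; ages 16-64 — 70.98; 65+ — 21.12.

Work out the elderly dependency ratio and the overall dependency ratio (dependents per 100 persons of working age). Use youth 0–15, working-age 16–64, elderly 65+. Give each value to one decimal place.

Old-age dependency ratio = 21.12 / 70.98 × 100 = 29.8
Total dependency ratio = (17.07 + 21.12) / 70.98 × 100 = 38.19 / 70.98 × 100 = 53.8

Old-age dependency ratio: 29.8
Total dependency ratio: 53.8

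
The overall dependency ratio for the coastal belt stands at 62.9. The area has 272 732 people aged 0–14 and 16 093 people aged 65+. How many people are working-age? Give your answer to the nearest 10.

Total dependency ratio = (youth + elderly) / working-age × 100
62.9 = (272 732 + 16 093) / W × 100
⇒ 459 180

Working-age: 459 180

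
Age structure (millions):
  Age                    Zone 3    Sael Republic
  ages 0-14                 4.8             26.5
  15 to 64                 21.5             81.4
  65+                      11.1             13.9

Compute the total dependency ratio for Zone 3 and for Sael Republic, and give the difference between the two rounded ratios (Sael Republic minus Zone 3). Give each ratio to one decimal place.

Zone 3: 74.0
Sael Republic: 49.6
Difference: -24.4

Zone 3: (4.8 + 11.1) / 21.5 × 100 = 15.9 / 21.5 × 100 = 74.0
Sael Republic: (26.5 + 13.9) / 81.4 × 100 = 40.4 / 81.4 × 100 = 49.6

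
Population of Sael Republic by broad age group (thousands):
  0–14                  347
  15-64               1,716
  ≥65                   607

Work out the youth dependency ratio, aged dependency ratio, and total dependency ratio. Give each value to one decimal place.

Youth dependency ratio: 20.2
Old-age dependency ratio: 35.4
Total dependency ratio: 55.6

Youth dependency ratio = 347 / 1,716 × 100 = 20.2
Old-age dependency ratio = 607 / 1,716 × 100 = 35.4
Total dependency ratio = (347 + 607) / 1,716 × 100 = 954 / 1,716 × 100 = 55.6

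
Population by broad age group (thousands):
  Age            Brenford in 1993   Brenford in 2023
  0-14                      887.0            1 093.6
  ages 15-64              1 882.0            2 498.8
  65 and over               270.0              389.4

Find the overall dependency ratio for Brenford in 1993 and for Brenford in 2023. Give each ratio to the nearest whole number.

Brenford in 1993: 61
Brenford in 2023: 59

Brenford in 1993: (887.0 + 270.0) / 1 882.0 × 100 = 1 157.0 / 1 882.0 × 100 = 61
Brenford in 2023: (1 093.6 + 389.4) / 2 498.8 × 100 = 1 483.0 / 2 498.8 × 100 = 59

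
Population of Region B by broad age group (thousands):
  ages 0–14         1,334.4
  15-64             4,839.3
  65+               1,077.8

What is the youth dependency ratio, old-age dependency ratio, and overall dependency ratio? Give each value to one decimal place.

Youth dependency ratio = 1,334.4 / 4,839.3 × 100 = 27.6
Old-age dependency ratio = 1,077.8 / 4,839.3 × 100 = 22.3
Total dependency ratio = (1,334.4 + 1,077.8) / 4,839.3 × 100 = 2,412.2 / 4,839.3 × 100 = 49.8

Youth dependency ratio: 27.6
Old-age dependency ratio: 22.3
Total dependency ratio: 49.8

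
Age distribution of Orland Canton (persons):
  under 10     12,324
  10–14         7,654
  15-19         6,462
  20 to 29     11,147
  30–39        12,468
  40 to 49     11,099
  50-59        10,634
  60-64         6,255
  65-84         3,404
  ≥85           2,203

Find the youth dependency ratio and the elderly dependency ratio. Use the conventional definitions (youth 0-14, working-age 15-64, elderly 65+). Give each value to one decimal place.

0–14: 12,324 + 7,654 = 19,978
15–64: 6,462 + 11,147 + 12,468 + 11,099 + 10,634 + 6,255 = 58,065
65+: 3,404 + 2,203 = 5,607
Youth dependency ratio = 19,978 / 58,065 × 100 = 34.4
Old-age dependency ratio = 5,607 / 58,065 × 100 = 9.7

Youth dependency ratio: 34.4
Old-age dependency ratio: 9.7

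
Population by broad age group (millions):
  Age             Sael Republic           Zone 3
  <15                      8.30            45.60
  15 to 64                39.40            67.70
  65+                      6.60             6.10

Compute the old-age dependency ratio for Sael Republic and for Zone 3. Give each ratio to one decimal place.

Sael Republic: 16.8
Zone 3: 9.0

Sael Republic: 6.60 / 39.40 × 100 = 16.8
Zone 3: 6.10 / 67.70 × 100 = 9.0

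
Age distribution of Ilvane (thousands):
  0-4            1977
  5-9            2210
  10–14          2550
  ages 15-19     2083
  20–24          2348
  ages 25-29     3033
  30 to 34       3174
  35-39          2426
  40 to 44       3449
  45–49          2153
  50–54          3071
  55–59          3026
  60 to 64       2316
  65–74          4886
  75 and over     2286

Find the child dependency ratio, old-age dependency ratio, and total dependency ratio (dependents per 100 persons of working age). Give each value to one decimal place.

Youth dependency ratio: 24.9
Old-age dependency ratio: 26.5
Total dependency ratio: 51.4

0–14: 1977 + 2210 + 2550 = 6737
15–64: 2083 + 2348 + 3033 + 3174 + 2426 + 3449 + 2153 + 3071 + 3026 + 2316 = 27079
65+: 4886 + 2286 = 7172
Youth dependency ratio = 6737 / 27079 × 100 = 24.9
Old-age dependency ratio = 7172 / 27079 × 100 = 26.5
Total dependency ratio = (6737 + 7172) / 27079 × 100 = 13909 / 27079 × 100 = 51.4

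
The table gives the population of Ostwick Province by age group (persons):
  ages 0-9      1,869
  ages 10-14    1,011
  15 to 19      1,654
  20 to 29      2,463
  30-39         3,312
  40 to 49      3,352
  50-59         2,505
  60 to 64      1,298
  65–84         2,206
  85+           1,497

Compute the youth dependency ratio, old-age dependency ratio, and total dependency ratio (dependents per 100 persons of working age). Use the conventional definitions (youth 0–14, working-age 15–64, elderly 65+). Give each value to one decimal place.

0–14: 1,869 + 1,011 = 2,880
15–64: 1,654 + 2,463 + 3,312 + 3,352 + 2,505 + 1,298 = 14,584
65+: 2,206 + 1,497 = 3,703
Youth dependency ratio = 2,880 / 14,584 × 100 = 19.7
Old-age dependency ratio = 3,703 / 14,584 × 100 = 25.4
Total dependency ratio = (2,880 + 3,703) / 14,584 × 100 = 6,583 / 14,584 × 100 = 45.1

Youth dependency ratio: 19.7
Old-age dependency ratio: 25.4
Total dependency ratio: 45.1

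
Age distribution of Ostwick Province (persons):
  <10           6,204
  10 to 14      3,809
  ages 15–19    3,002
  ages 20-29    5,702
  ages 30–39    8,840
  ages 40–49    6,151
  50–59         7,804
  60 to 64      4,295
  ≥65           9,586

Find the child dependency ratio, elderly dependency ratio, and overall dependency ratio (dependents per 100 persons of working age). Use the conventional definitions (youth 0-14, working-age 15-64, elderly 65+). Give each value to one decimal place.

0–14: 6,204 + 3,809 = 10,013
15–64: 3,002 + 5,702 + 8,840 + 6,151 + 7,804 + 4,295 = 35,794
65+: 9,586
Youth dependency ratio = 10,013 / 35,794 × 100 = 28.0
Old-age dependency ratio = 9,586 / 35,794 × 100 = 26.8
Total dependency ratio = (10,013 + 9,586) / 35,794 × 100 = 19,599 / 35,794 × 100 = 54.8

Youth dependency ratio: 28.0
Old-age dependency ratio: 26.8
Total dependency ratio: 54.8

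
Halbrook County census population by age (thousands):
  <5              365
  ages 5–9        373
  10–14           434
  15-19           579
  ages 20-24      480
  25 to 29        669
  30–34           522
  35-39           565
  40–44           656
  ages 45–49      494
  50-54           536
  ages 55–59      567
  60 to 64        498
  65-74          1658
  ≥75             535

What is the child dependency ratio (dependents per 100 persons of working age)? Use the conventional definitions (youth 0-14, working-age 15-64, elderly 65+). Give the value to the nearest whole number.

0–14: 365 + 373 + 434 = 1172
15–64: 579 + 480 + 669 + 522 + 565 + 656 + 494 + 536 + 567 + 498 = 5566
65+: 1658 + 535 = 2193
Youth dependency ratio = 1172 / 5566 × 100 = 21

Youth dependency ratio: 21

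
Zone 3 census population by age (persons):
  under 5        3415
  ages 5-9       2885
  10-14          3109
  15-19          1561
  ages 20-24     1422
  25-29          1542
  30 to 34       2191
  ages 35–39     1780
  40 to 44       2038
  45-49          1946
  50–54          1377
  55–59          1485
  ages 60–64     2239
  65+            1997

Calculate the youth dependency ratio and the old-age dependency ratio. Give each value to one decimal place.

0–14: 3415 + 2885 + 3109 = 9409
15–64: 1561 + 1422 + 1542 + 2191 + 1780 + 2038 + 1946 + 1377 + 1485 + 2239 = 17581
65+: 1997
Youth dependency ratio = 9409 / 17581 × 100 = 53.5
Old-age dependency ratio = 1997 / 17581 × 100 = 11.4

Youth dependency ratio: 53.5
Old-age dependency ratio: 11.4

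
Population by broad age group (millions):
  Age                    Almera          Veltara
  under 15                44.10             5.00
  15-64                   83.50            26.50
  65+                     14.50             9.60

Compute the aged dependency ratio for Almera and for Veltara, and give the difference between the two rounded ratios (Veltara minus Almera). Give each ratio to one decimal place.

Almera: 17.4
Veltara: 36.2
Difference: +18.8

Almera: 14.50 / 83.50 × 100 = 17.4
Veltara: 9.60 / 26.50 × 100 = 36.2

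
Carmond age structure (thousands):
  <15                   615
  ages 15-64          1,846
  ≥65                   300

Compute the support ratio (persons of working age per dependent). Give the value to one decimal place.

Support ratio = 1,846 / (615 + 300) = 1,846 / 915 = 2.0

Support ratio: 2.0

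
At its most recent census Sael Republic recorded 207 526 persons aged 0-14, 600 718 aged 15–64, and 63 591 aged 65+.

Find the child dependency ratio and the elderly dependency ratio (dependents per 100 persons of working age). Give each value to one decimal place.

Youth dependency ratio = 207 526 / 600 718 × 100 = 34.5
Old-age dependency ratio = 63 591 / 600 718 × 100 = 10.6

Youth dependency ratio: 34.5
Old-age dependency ratio: 10.6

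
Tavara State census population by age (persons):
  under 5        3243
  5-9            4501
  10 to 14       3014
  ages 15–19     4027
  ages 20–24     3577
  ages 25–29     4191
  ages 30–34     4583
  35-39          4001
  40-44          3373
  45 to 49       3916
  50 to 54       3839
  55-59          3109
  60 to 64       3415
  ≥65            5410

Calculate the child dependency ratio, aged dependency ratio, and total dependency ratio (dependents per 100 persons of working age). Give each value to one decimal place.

0–14: 3243 + 4501 + 3014 = 10758
15–64: 4027 + 3577 + 4191 + 4583 + 4001 + 3373 + 3916 + 3839 + 3109 + 3415 = 38031
65+: 5410
Youth dependency ratio = 10758 / 38031 × 100 = 28.3
Old-age dependency ratio = 5410 / 38031 × 100 = 14.2
Total dependency ratio = (10758 + 5410) / 38031 × 100 = 16168 / 38031 × 100 = 42.5

Youth dependency ratio: 28.3
Old-age dependency ratio: 14.2
Total dependency ratio: 42.5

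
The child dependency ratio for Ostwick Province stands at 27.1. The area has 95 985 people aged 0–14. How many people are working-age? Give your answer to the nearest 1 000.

Youth dependency ratio = youth / working-age × 100
27.1 = 95 985 / W × 100
⇒ 354 000

Working-age: 354 000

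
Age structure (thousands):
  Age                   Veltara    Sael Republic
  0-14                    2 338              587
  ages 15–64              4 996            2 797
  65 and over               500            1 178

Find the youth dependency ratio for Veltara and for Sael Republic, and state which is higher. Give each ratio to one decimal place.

Veltara: 2 338 / 4 996 × 100 = 46.8
Sael Republic: 587 / 2 797 × 100 = 21.0

Veltara: 46.8
Sael Republic: 21.0
Higher: Veltara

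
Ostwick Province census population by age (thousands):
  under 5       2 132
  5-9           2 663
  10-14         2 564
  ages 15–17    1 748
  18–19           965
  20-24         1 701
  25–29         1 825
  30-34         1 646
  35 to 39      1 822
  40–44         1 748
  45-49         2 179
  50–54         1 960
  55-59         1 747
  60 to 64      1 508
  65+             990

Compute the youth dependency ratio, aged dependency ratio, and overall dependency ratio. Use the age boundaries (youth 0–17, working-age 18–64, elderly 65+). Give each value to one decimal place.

Youth dependency ratio: 53.3
Old-age dependency ratio: 5.8
Total dependency ratio: 59.0

0–17: 2 132 + 2 663 + 2 564 + 1 748 = 9 107
18–64: 965 + 1 701 + 1 825 + 1 646 + 1 822 + 1 748 + 2 179 + 1 960 + 1 747 + 1 508 = 17 101
65+: 990
Youth dependency ratio = 9 107 / 17 101 × 100 = 53.3
Old-age dependency ratio = 990 / 17 101 × 100 = 5.8
Total dependency ratio = (9 107 + 990) / 17 101 × 100 = 10 097 / 17 101 × 100 = 59.0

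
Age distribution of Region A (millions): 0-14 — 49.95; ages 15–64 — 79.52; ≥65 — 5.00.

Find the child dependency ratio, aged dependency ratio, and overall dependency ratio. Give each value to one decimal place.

Youth dependency ratio: 62.8
Old-age dependency ratio: 6.3
Total dependency ratio: 69.1

Youth dependency ratio = 49.95 / 79.52 × 100 = 62.8
Old-age dependency ratio = 5.00 / 79.52 × 100 = 6.3
Total dependency ratio = (49.95 + 5.00) / 79.52 × 100 = 54.95 / 79.52 × 100 = 69.1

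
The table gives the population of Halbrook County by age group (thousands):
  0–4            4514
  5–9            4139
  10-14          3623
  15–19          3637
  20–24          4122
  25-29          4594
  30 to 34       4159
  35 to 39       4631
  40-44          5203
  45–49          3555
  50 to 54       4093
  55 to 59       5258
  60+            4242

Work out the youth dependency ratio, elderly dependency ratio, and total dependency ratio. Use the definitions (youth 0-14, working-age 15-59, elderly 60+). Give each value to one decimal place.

Youth dependency ratio: 31.3
Old-age dependency ratio: 10.8
Total dependency ratio: 42.1

0–14: 4514 + 4139 + 3623 = 12276
15–59: 3637 + 4122 + 4594 + 4159 + 4631 + 5203 + 3555 + 4093 + 5258 = 39252
60+: 4242
Youth dependency ratio = 12276 / 39252 × 100 = 31.3
Old-age dependency ratio = 4242 / 39252 × 100 = 10.8
Total dependency ratio = (12276 + 4242) / 39252 × 100 = 16518 / 39252 × 100 = 42.1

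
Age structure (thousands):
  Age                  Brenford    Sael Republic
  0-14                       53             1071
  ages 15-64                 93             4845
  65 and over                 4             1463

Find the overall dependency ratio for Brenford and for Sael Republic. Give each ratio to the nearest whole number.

Brenford: (53 + 4) / 93 × 100 = 57 / 93 × 100 = 61
Sael Republic: (1071 + 1463) / 4845 × 100 = 2534 / 4845 × 100 = 52

Brenford: 61
Sael Republic: 52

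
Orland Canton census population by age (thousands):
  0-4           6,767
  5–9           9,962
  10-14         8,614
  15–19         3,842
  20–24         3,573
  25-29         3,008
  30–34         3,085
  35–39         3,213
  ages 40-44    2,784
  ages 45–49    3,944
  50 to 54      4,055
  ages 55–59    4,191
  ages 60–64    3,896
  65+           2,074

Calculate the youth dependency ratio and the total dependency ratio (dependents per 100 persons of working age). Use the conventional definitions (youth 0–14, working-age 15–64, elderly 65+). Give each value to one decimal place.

0–14: 6,767 + 9,962 + 8,614 = 25,343
15–64: 3,842 + 3,573 + 3,008 + 3,085 + 3,213 + 2,784 + 3,944 + 4,055 + 4,191 + 3,896 = 35,591
65+: 2,074
Youth dependency ratio = 25,343 / 35,591 × 100 = 71.2
Total dependency ratio = (25,343 + 2,074) / 35,591 × 100 = 27,417 / 35,591 × 100 = 77.0

Youth dependency ratio: 71.2
Total dependency ratio: 77.0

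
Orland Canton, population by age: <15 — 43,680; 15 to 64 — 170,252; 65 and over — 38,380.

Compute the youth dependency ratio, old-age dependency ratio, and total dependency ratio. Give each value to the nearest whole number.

Youth dependency ratio: 26
Old-age dependency ratio: 23
Total dependency ratio: 48

Youth dependency ratio = 43,680 / 170,252 × 100 = 26
Old-age dependency ratio = 38,380 / 170,252 × 100 = 23
Total dependency ratio = (43,680 + 38,380) / 170,252 × 100 = 82,060 / 170,252 × 100 = 48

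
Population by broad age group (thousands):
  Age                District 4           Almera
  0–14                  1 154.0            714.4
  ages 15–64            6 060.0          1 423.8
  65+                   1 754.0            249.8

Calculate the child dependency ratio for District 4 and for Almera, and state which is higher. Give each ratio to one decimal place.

District 4: 19.0
Almera: 50.2
Higher: Almera

District 4: 1 154.0 / 6 060.0 × 100 = 19.0
Almera: 714.4 / 1 423.8 × 100 = 50.2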